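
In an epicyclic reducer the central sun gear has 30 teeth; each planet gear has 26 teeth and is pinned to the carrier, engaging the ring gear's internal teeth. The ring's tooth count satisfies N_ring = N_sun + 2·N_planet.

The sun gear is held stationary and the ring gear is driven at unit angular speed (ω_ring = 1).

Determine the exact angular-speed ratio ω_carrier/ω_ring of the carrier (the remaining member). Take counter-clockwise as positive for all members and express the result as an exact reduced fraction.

41/56

N_ring = 30 + 2·26 = 82
30(ω_s−ω_c) = −82(ω_r−ω_c),  ω_s=0, ω_r=1
30(0−ω_c) = −82(1−ω_c)  ⇒  112ω_c = 82  ⇒  ω_c = 41/56
ω_c/ω_r = 41/56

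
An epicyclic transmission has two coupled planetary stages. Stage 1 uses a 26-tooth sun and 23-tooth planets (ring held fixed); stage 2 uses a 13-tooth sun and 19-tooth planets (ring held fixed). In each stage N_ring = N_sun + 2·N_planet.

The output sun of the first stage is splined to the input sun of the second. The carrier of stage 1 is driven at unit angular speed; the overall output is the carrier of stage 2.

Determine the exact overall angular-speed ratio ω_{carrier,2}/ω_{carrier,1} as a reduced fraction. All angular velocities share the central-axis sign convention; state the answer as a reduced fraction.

49/64

Stage 1: N_ring = 26 + 2·23 = 72
Stage 1: 26(ω_s−ω_c) = −72(ω_r−ω_c),  ω_r=0, ω_c=1
Stage 1: ω_s = 1 − (72/26)(0−1) = 49/13
  ⇒ ω_s¹/ω_c¹ = 49/13
Stage 2: N_ring = 13 + 2·19 = 51
Stage 2: 13(ω_s−ω_c) = −51(ω_r−ω_c),  ω_r=0, ω_s=1
Stage 2: 13(1−ω_c) = −51(0−ω_c)  ⇒  64ω_c = 13  ⇒  ω_c = 13/64
  ⇒ ω_c²/ω_s² = 13/64
Coupling ω_s² = ω_s¹ ⇒ overall = 49/13 × 13/64 = 49/64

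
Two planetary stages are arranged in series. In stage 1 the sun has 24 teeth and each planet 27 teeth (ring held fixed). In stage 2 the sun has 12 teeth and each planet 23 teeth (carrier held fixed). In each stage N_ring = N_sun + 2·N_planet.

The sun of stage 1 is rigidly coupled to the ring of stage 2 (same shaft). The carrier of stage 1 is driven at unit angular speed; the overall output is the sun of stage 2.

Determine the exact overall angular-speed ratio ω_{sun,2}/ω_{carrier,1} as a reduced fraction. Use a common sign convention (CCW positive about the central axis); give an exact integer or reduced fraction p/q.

-493/24

Stage 1: N_ring = 24 + 2·27 = 78
Stage 1: 24(ω_s−ω_c) = −78(ω_r−ω_c),  ω_r=0, ω_c=1
Stage 1: ω_s = 1 − (78/24)(0−1) = 17/4
  ⇒ ω_s¹/ω_c¹ = 17/4
Stage 2: N_ring = 12 + 2·23 = 58
Stage 2: 12(ω_s−ω_c) = −58(ω_r−ω_c),  ω_c=0, ω_r=1
Stage 2: ω_s = 0 − (58/12)(1−0) = -29/6
  ⇒ ω_s²/ω_r² = -29/6
Coupling ω_r² = ω_s¹ ⇒ overall = 17/4 × -29/6 = -493/24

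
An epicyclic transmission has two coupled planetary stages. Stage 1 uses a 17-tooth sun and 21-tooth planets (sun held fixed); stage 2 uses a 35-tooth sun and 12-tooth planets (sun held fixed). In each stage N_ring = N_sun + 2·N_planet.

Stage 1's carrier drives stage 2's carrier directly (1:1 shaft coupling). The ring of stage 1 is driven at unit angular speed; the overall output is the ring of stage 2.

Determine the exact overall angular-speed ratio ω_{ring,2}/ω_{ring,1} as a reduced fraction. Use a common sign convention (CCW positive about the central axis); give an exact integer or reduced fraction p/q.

Stage 1: N_ring = 17 + 2·21 = 59
Stage 1: 17(ω_s−ω_c) = −59(ω_r−ω_c),  ω_s=0, ω_r=1
Stage 1: 17(0−ω_c) = −59(1−ω_c)  ⇒  76ω_c = 59  ⇒  ω_c = 59/76
  ⇒ ω_c¹/ω_r¹ = 59/76
Stage 2: N_ring = 35 + 2·12 = 59
Stage 2: 35(ω_s−ω_c) = −59(ω_r−ω_c),  ω_s=0, ω_c=1
Stage 2: ω_r = 1 − (35/59)(0−1) = 94/59
  ⇒ ω_r²/ω_c² = 94/59
Coupling ω_c² = ω_c¹ ⇒ overall = 59/76 × 94/59 = 47/38

47/38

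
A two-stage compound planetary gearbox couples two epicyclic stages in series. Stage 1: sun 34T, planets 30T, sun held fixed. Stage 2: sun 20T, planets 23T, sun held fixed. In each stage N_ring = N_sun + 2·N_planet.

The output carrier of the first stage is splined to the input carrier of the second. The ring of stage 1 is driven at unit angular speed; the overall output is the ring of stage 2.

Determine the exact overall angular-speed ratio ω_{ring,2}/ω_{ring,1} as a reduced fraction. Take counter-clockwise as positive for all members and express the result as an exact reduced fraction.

Stage 1: N_ring = 34 + 2·30 = 94
Stage 1: 34(ω_s−ω_c) = −94(ω_r−ω_c),  ω_s=0, ω_r=1
Stage 1: 34(0−ω_c) = −94(1−ω_c)  ⇒  128ω_c = 94  ⇒  ω_c = 47/64
  ⇒ ω_c¹/ω_r¹ = 47/64
Stage 2: N_ring = 20 + 2·23 = 66
Stage 2: 20(ω_s−ω_c) = −66(ω_r−ω_c),  ω_s=0, ω_c=1
Stage 2: ω_r = 1 − (20/66)(0−1) = 43/33
  ⇒ ω_r²/ω_c² = 43/33
Coupling ω_c² = ω_c¹ ⇒ overall = 47/64 × 43/33 = 2021/2112

2021/2112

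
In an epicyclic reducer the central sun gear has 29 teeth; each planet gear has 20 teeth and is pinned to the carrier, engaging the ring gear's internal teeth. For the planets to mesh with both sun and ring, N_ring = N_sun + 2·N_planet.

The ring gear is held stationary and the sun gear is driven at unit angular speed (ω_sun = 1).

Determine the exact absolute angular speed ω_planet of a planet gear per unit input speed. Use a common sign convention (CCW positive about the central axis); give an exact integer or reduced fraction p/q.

N_ring = 29 + 2·20 = 69
29(ω_s−ω_c) = −69(ω_r−ω_c),  ω_r=0, ω_s=1
29(1−ω_c) = −69(0−ω_c)  ⇒  98ω_c = 29  ⇒  ω_c = 29/98
sun–planet: 29·(1−29/98) = −20·(ω_p−ω_c)  ⇒  ω_p−ω_c = −(29/20)·(69/98) = -2001/1960
ω_p = 29/98 − 2001/1960 = -29/40

-29/40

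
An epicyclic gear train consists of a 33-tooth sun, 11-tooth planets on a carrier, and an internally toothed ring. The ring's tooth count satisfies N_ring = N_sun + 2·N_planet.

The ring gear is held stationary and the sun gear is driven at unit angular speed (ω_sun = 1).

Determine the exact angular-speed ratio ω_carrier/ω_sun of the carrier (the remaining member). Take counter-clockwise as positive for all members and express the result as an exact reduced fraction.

3/8

N_ring = 33 + 2·11 = 55
33(ω_s−ω_c) = −55(ω_r−ω_c),  ω_r=0, ω_s=1
33(1−ω_c) = −55(0−ω_c)  ⇒  88ω_c = 33  ⇒  ω_c = 3/8
ω_c/ω_s = 3/8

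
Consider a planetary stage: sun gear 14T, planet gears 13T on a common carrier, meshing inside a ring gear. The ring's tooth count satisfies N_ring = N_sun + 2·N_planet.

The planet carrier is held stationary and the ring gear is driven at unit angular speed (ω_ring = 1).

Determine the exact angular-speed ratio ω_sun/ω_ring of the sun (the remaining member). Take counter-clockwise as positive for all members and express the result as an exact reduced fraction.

N_ring = 14 + 2·13 = 40
14(ω_s−ω_c) = −40(ω_r−ω_c),  ω_c=0, ω_r=1
ω_s = 0 − (40/14)(1−0) = -20/7
ω_s/ω_r = -20/7

-20/7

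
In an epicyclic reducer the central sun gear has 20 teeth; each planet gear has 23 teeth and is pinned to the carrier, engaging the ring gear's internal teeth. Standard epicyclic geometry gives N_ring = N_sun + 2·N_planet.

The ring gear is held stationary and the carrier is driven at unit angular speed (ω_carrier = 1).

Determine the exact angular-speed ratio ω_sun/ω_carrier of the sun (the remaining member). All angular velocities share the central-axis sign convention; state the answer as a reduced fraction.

N_ring = 20 + 2·23 = 66
20(ω_s−ω_c) = −66(ω_r−ω_c),  ω_r=0, ω_c=1
ω_s = 1 − (66/20)(0−1) = 43/10
ω_s/ω_c = 43/10

43/10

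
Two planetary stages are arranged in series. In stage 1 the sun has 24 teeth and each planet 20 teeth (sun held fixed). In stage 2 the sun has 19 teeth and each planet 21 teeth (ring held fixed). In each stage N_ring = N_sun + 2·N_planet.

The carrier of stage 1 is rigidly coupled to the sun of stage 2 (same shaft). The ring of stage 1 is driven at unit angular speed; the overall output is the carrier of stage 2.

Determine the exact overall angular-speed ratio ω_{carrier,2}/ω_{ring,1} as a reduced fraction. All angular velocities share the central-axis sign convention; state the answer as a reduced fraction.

Stage 1: N_ring = 24 + 2·20 = 64
Stage 1: 24(ω_s−ω_c) = −64(ω_r−ω_c),  ω_s=0, ω_r=1
Stage 1: 24(0−ω_c) = −64(1−ω_c)  ⇒  88ω_c = 64  ⇒  ω_c = 8/11
  ⇒ ω_c¹/ω_r¹ = 8/11
Stage 2: N_ring = 19 + 2·21 = 61
Stage 2: 19(ω_s−ω_c) = −61(ω_r−ω_c),  ω_r=0, ω_s=1
Stage 2: 19(1−ω_c) = −61(0−ω_c)  ⇒  80ω_c = 19  ⇒  ω_c = 19/80
  ⇒ ω_c²/ω_s² = 19/80
Coupling ω_s² = ω_c¹ ⇒ overall = 8/11 × 19/80 = 19/110

19/110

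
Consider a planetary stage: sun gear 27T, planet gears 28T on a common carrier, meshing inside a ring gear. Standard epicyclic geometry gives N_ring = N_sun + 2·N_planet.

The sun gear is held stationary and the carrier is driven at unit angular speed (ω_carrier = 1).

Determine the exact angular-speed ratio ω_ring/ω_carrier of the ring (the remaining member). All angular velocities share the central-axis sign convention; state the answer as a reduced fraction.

110/83

N_ring = 27 + 2·28 = 83
27(ω_s−ω_c) = −83(ω_r−ω_c),  ω_s=0, ω_c=1
ω_r = 1 − (27/83)(0−1) = 110/83
ω_r/ω_c = 110/83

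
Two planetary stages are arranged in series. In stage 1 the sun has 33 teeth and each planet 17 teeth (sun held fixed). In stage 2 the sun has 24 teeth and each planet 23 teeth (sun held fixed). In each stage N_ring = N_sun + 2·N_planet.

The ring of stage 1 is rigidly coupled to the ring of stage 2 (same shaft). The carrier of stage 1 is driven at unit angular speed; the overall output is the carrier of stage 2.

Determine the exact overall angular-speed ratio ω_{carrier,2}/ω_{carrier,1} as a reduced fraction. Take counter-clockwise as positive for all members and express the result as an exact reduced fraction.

Stage 1: N_ring = 33 + 2·17 = 67
Stage 1: 33(ω_s−ω_c) = −67(ω_r−ω_c),  ω_s=0, ω_c=1
Stage 1: ω_r = 1 − (33/67)(0−1) = 100/67
  ⇒ ω_r¹/ω_c¹ = 100/67
Stage 2: N_ring = 24 + 2·23 = 70
Stage 2: 24(ω_s−ω_c) = −70(ω_r−ω_c),  ω_s=0, ω_r=1
Stage 2: 24(0−ω_c) = −70(1−ω_c)  ⇒  94ω_c = 70  ⇒  ω_c = 35/47
  ⇒ ω_c²/ω_r² = 35/47
Coupling ω_r² = ω_r¹ ⇒ overall = 100/67 × 35/47 = 3500/3149

3500/3149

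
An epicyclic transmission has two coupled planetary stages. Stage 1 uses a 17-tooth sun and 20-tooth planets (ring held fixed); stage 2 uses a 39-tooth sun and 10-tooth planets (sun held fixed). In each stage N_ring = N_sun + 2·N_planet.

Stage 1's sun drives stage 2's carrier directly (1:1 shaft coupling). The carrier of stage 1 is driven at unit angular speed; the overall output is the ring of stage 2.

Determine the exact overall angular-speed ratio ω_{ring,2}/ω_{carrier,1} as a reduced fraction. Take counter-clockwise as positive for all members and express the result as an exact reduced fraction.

Stage 1: N_ring = 17 + 2·20 = 57
Stage 1: 17(ω_s−ω_c) = −57(ω_r−ω_c),  ω_r=0, ω_c=1
Stage 1: ω_s = 1 − (57/17)(0−1) = 74/17
  ⇒ ω_s¹/ω_c¹ = 74/17
Stage 2: N_ring = 39 + 2·10 = 59
Stage 2: 39(ω_s−ω_c) = −59(ω_r−ω_c),  ω_s=0, ω_c=1
Stage 2: ω_r = 1 − (39/59)(0−1) = 98/59
  ⇒ ω_r²/ω_c² = 98/59
Coupling ω_c² = ω_s¹ ⇒ overall = 74/17 × 98/59 = 7252/1003

7252/1003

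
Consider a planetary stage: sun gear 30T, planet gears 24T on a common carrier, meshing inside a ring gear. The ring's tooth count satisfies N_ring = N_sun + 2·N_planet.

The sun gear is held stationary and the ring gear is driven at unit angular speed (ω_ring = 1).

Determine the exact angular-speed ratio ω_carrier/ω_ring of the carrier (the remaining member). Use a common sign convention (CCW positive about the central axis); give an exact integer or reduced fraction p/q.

N_ring = 30 + 2·24 = 78
30(ω_s−ω_c) = −78(ω_r−ω_c),  ω_s=0, ω_r=1
30(0−ω_c) = −78(1−ω_c)  ⇒  108ω_c = 78  ⇒  ω_c = 13/18
ω_c/ω_r = 13/18

13/18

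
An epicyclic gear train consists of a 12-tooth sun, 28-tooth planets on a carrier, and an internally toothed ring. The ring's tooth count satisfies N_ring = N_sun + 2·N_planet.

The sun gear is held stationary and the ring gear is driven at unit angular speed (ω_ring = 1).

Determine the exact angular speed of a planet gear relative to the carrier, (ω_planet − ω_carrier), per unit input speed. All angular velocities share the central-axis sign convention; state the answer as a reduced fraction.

N_ring = 12 + 2·28 = 68
12(ω_s−ω_c) = −68(ω_r−ω_c),  ω_s=0, ω_r=1
12(0−ω_c) = −68(1−ω_c)  ⇒  80ω_c = 68  ⇒  ω_c = 17/20
sun–planet: 12·(0−17/20) = −28·(ω_p−ω_c)  ⇒  ω_p−ω_c = −(12/28)·(-17/20) = 51/140

51/140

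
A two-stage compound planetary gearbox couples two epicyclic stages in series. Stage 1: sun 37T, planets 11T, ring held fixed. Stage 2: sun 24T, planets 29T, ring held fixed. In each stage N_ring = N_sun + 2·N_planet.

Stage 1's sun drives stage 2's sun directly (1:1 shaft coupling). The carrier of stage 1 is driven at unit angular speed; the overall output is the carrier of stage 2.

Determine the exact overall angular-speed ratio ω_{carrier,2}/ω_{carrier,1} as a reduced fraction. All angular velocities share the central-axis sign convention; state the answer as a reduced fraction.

Stage 1: N_ring = 37 + 2·11 = 59
Stage 1: 37(ω_s−ω_c) = −59(ω_r−ω_c),  ω_r=0, ω_c=1
Stage 1: ω_s = 1 − (59/37)(0−1) = 96/37
  ⇒ ω_s¹/ω_c¹ = 96/37
Stage 2: N_ring = 24 + 2·29 = 82
Stage 2: 24(ω_s−ω_c) = −82(ω_r−ω_c),  ω_r=0, ω_s=1
Stage 2: 24(1−ω_c) = −82(0−ω_c)  ⇒  106ω_c = 24  ⇒  ω_c = 12/53
  ⇒ ω_c²/ω_s² = 12/53
Coupling ω_s² = ω_s¹ ⇒ overall = 96/37 × 12/53 = 1152/1961

1152/1961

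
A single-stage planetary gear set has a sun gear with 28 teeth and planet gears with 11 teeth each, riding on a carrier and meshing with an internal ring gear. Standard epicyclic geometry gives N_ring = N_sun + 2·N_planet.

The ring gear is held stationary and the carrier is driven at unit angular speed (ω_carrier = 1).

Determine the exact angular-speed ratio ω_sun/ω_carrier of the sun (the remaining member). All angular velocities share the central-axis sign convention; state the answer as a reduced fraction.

N_ring = 28 + 2·11 = 50
28(ω_s−ω_c) = −50(ω_r−ω_c),  ω_r=0, ω_c=1
ω_s = 1 − (50/28)(0−1) = 39/14
ω_s/ω_c = 39/14

39/14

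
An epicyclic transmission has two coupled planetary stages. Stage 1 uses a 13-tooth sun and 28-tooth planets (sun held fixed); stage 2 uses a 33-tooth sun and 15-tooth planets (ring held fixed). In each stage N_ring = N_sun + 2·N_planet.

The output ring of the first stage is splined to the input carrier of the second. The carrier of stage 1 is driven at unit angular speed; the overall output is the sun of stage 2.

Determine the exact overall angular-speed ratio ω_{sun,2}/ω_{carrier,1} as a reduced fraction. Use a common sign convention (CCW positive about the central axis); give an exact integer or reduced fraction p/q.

2624/759

Stage 1: N_ring = 13 + 2·28 = 69
Stage 1: 13(ω_s−ω_c) = −69(ω_r−ω_c),  ω_s=0, ω_c=1
Stage 1: ω_r = 1 − (13/69)(0−1) = 82/69
  ⇒ ω_r¹/ω_c¹ = 82/69
Stage 2: N_ring = 33 + 2·15 = 63
Stage 2: 33(ω_s−ω_c) = −63(ω_r−ω_c),  ω_r=0, ω_c=1
Stage 2: ω_s = 1 − (63/33)(0−1) = 32/11
  ⇒ ω_s²/ω_c² = 32/11
Coupling ω_c² = ω_r¹ ⇒ overall = 82/69 × 32/11 = 2624/759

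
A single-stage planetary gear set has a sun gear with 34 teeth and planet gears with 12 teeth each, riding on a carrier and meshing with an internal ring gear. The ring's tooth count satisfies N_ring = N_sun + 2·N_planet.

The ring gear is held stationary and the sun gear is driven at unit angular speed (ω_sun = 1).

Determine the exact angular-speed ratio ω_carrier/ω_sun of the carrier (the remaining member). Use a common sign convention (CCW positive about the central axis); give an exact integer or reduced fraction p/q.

17/46

N_ring = 34 + 2·12 = 58
34(ω_s−ω_c) = −58(ω_r−ω_c),  ω_r=0, ω_s=1
34(1−ω_c) = −58(0−ω_c)  ⇒  92ω_c = 34  ⇒  ω_c = 17/46
ω_c/ω_s = 17/46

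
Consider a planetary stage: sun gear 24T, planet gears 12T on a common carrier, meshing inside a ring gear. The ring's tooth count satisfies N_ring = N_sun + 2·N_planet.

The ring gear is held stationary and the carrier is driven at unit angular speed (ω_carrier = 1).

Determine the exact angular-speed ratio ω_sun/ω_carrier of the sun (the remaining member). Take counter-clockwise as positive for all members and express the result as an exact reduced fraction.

N_ring = 24 + 2·12 = 48
24(ω_s−ω_c) = −48(ω_r−ω_c),  ω_r=0, ω_c=1
ω_s = 1 − (48/24)(0−1) = 3
ω_s/ω_c = 3

3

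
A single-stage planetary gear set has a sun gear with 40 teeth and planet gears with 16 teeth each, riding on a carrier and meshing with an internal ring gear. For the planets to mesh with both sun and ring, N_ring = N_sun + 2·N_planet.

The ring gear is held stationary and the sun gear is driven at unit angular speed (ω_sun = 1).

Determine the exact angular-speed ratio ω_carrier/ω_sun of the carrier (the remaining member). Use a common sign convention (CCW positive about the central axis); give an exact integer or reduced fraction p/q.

5/14

N_ring = 40 + 2·16 = 72
40(ω_s−ω_c) = −72(ω_r−ω_c),  ω_r=0, ω_s=1
40(1−ω_c) = −72(0−ω_c)  ⇒  112ω_c = 40  ⇒  ω_c = 5/14
ω_c/ω_s = 5/14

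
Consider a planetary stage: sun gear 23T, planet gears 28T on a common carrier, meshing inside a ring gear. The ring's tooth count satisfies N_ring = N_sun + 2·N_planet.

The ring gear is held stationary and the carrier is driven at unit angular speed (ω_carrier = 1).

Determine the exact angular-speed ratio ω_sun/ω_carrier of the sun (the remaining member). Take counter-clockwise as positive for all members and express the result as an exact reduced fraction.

N_ring = 23 + 2·28 = 79
23(ω_s−ω_c) = −79(ω_r−ω_c),  ω_r=0, ω_c=1
ω_s = 1 − (79/23)(0−1) = 102/23
ω_s/ω_c = 102/23

102/23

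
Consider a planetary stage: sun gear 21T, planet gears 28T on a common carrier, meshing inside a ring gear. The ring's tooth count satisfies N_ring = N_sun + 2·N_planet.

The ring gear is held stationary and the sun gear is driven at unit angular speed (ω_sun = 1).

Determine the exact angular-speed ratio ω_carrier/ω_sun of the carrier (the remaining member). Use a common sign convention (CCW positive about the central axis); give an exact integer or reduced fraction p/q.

3/14

N_ring = 21 + 2·28 = 77
21(ω_s−ω_c) = −77(ω_r−ω_c),  ω_r=0, ω_s=1
21(1−ω_c) = −77(0−ω_c)  ⇒  98ω_c = 21  ⇒  ω_c = 3/14
ω_c/ω_s = 3/14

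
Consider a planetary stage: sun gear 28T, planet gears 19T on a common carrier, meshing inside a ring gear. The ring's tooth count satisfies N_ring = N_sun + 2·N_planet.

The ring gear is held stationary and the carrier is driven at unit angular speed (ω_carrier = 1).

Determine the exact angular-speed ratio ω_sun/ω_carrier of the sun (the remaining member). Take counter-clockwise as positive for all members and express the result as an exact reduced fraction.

N_ring = 28 + 2·19 = 66
28(ω_s−ω_c) = −66(ω_r−ω_c),  ω_r=0, ω_c=1
ω_s = 1 − (66/28)(0−1) = 47/14
ω_s/ω_c = 47/14

47/14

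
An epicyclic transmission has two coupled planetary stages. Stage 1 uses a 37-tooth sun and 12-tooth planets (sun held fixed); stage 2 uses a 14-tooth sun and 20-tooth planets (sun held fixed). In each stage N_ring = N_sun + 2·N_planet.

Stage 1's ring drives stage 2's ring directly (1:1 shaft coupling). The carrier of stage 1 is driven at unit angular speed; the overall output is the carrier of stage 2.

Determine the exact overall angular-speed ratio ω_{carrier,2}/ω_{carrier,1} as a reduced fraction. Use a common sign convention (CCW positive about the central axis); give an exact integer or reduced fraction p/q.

1323/1037

Stage 1: N_ring = 37 + 2·12 = 61
Stage 1: 37(ω_s−ω_c) = −61(ω_r−ω_c),  ω_s=0, ω_c=1
Stage 1: ω_r = 1 − (37/61)(0−1) = 98/61
  ⇒ ω_r¹/ω_c¹ = 98/61
Stage 2: N_ring = 14 + 2·20 = 54
Stage 2: 14(ω_s−ω_c) = −54(ω_r−ω_c),  ω_s=0, ω_r=1
Stage 2: 14(0−ω_c) = −54(1−ω_c)  ⇒  68ω_c = 54  ⇒  ω_c = 27/34
  ⇒ ω_c²/ω_r² = 27/34
Coupling ω_r² = ω_r¹ ⇒ overall = 98/61 × 27/34 = 1323/1037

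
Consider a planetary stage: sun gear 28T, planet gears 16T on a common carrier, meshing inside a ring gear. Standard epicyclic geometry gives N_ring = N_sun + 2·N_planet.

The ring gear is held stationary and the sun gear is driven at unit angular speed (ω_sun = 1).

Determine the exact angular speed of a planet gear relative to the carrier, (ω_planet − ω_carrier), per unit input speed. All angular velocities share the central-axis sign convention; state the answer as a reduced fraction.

-105/88

N_ring = 28 + 2·16 = 60
28(ω_s−ω_c) = −60(ω_r−ω_c),  ω_r=0, ω_s=1
28(1−ω_c) = −60(0−ω_c)  ⇒  88ω_c = 28  ⇒  ω_c = 7/22
sun–planet: 28·(1−7/22) = −16·(ω_p−ω_c)  ⇒  ω_p−ω_c = −(28/16)·(15/22) = -105/88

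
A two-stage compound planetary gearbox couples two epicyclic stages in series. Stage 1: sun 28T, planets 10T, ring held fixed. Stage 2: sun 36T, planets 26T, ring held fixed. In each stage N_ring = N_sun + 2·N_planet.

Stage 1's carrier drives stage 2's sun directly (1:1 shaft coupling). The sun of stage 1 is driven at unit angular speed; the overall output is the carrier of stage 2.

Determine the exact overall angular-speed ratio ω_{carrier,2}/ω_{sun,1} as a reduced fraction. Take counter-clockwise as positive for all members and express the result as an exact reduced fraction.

63/589

Stage 1: N_ring = 28 + 2·10 = 48
Stage 1: 28(ω_s−ω_c) = −48(ω_r−ω_c),  ω_r=0, ω_s=1
Stage 1: 28(1−ω_c) = −48(0−ω_c)  ⇒  76ω_c = 28  ⇒  ω_c = 7/19
  ⇒ ω_c¹/ω_s¹ = 7/19
Stage 2: N_ring = 36 + 2·26 = 88
Stage 2: 36(ω_s−ω_c) = −88(ω_r−ω_c),  ω_r=0, ω_s=1
Stage 2: 36(1−ω_c) = −88(0−ω_c)  ⇒  124ω_c = 36  ⇒  ω_c = 9/31
  ⇒ ω_c²/ω_s² = 9/31
Coupling ω_s² = ω_c¹ ⇒ overall = 7/19 × 9/31 = 63/589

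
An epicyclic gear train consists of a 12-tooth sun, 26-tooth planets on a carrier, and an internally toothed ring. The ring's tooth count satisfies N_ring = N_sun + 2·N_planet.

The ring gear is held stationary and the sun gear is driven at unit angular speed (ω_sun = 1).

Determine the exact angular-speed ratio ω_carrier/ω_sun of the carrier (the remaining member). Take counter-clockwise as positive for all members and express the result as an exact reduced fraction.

N_ring = 12 + 2·26 = 64
12(ω_s−ω_c) = −64(ω_r−ω_c),  ω_r=0, ω_s=1
12(1−ω_c) = −64(0−ω_c)  ⇒  76ω_c = 12  ⇒  ω_c = 3/19
ω_c/ω_s = 3/19

3/19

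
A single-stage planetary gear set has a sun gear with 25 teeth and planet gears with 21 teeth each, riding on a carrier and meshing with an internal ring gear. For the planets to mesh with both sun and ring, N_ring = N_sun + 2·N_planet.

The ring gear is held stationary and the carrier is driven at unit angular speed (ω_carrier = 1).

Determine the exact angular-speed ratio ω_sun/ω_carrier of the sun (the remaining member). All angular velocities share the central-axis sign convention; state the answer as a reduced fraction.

92/25

N_ring = 25 + 2·21 = 67
25(ω_s−ω_c) = −67(ω_r−ω_c),  ω_r=0, ω_c=1
ω_s = 1 − (67/25)(0−1) = 92/25
ω_s/ω_c = 92/25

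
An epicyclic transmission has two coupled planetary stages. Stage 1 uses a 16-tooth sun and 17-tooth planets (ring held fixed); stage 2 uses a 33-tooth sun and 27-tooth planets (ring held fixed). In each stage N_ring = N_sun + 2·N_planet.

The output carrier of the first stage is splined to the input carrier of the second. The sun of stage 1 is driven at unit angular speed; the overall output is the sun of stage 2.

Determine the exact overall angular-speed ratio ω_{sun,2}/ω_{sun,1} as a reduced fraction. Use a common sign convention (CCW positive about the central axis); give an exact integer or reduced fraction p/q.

Stage 1: N_ring = 16 + 2·17 = 50
Stage 1: 16(ω_s−ω_c) = −50(ω_r−ω_c),  ω_r=0, ω_s=1
Stage 1: 16(1−ω_c) = −50(0−ω_c)  ⇒  66ω_c = 16  ⇒  ω_c = 8/33
  ⇒ ω_c¹/ω_s¹ = 8/33
Stage 2: N_ring = 33 + 2·27 = 87
Stage 2: 33(ω_s−ω_c) = −87(ω_r−ω_c),  ω_r=0, ω_c=1
Stage 2: ω_s = 1 − (87/33)(0−1) = 40/11
  ⇒ ω_s²/ω_c² = 40/11
Coupling ω_c² = ω_c¹ ⇒ overall = 8/33 × 40/11 = 320/363

320/363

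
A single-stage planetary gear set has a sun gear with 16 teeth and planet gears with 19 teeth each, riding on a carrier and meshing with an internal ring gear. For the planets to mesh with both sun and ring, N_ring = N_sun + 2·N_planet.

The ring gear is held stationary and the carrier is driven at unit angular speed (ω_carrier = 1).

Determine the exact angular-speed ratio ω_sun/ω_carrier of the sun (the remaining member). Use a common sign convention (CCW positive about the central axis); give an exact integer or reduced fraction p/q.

N_ring = 16 + 2·19 = 54
16(ω_s−ω_c) = −54(ω_r−ω_c),  ω_r=0, ω_c=1
ω_s = 1 − (54/16)(0−1) = 35/8
ω_s/ω_c = 35/8

35/8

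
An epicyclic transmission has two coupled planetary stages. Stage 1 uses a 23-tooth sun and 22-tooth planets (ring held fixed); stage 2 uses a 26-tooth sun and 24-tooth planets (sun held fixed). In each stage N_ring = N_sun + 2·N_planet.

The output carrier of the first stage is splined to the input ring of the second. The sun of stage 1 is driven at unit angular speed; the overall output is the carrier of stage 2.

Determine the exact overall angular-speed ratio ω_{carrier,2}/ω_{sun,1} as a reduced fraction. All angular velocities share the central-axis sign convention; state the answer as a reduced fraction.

Stage 1: N_ring = 23 + 2·22 = 67
Stage 1: 23(ω_s−ω_c) = −67(ω_r−ω_c),  ω_r=0, ω_s=1
Stage 1: 23(1−ω_c) = −67(0−ω_c)  ⇒  90ω_c = 23  ⇒  ω_c = 23/90
  ⇒ ω_c¹/ω_s¹ = 23/90
Stage 2: N_ring = 26 + 2·24 = 74
Stage 2: 26(ω_s−ω_c) = −74(ω_r−ω_c),  ω_s=0, ω_r=1
Stage 2: 26(0−ω_c) = −74(1−ω_c)  ⇒  100ω_c = 74  ⇒  ω_c = 37/50
  ⇒ ω_c²/ω_r² = 37/50
Coupling ω_r² = ω_c¹ ⇒ overall = 23/90 × 37/50 = 851/4500

851/4500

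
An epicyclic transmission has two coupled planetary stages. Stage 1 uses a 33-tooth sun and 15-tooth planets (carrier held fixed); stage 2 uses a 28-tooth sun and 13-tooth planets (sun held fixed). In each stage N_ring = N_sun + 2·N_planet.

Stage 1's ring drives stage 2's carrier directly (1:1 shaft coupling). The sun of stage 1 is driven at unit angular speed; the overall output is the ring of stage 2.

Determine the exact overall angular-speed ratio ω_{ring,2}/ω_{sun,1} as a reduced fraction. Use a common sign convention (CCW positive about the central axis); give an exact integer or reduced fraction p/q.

-451/567

Stage 1: N_ring = 33 + 2·15 = 63
Stage 1: 33(ω_s−ω_c) = −63(ω_r−ω_c),  ω_c=0, ω_s=1
Stage 1: ω_r = 0 − (33/63)(1−0) = -11/21
  ⇒ ω_r¹/ω_s¹ = -11/21
Stage 2: N_ring = 28 + 2·13 = 54
Stage 2: 28(ω_s−ω_c) = −54(ω_r−ω_c),  ω_s=0, ω_c=1
Stage 2: ω_r = 1 − (28/54)(0−1) = 41/27
  ⇒ ω_r²/ω_c² = 41/27
Coupling ω_c² = ω_r¹ ⇒ overall = -11/21 × 41/27 = -451/567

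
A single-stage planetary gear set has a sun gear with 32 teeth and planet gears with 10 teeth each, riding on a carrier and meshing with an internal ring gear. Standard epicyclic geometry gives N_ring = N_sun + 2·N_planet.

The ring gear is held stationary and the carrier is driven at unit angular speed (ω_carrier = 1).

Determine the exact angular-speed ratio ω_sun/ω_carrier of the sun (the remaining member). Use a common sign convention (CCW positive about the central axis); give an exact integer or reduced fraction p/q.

21/8

N_ring = 32 + 2·10 = 52
32(ω_s−ω_c) = −52(ω_r−ω_c),  ω_r=0, ω_c=1
ω_s = 1 − (52/32)(0−1) = 21/8
ω_s/ω_c = 21/8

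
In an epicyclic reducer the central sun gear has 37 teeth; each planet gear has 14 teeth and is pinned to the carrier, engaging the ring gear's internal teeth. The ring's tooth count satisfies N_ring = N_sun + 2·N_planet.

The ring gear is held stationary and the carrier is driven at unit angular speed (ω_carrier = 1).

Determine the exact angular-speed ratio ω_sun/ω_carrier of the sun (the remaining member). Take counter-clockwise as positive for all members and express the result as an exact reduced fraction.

102/37

N_ring = 37 + 2·14 = 65
37(ω_s−ω_c) = −65(ω_r−ω_c),  ω_r=0, ω_c=1
ω_s = 1 − (65/37)(0−1) = 102/37
ω_s/ω_c = 102/37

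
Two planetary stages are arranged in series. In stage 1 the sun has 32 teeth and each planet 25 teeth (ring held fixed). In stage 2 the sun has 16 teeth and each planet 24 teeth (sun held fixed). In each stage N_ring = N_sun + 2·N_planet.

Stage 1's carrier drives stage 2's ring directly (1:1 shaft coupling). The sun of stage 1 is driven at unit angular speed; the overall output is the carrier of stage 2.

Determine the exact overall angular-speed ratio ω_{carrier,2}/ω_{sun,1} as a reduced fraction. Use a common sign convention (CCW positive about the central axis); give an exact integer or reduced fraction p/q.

64/285

Stage 1: N_ring = 32 + 2·25 = 82
Stage 1: 32(ω_s−ω_c) = −82(ω_r−ω_c),  ω_r=0, ω_s=1
Stage 1: 32(1−ω_c) = −82(0−ω_c)  ⇒  114ω_c = 32  ⇒  ω_c = 16/57
  ⇒ ω_c¹/ω_s¹ = 16/57
Stage 2: N_ring = 16 + 2·24 = 64
Stage 2: 16(ω_s−ω_c) = −64(ω_r−ω_c),  ω_s=0, ω_r=1
Stage 2: 16(0−ω_c) = −64(1−ω_c)  ⇒  80ω_c = 64  ⇒  ω_c = 4/5
  ⇒ ω_c²/ω_r² = 4/5
Coupling ω_r² = ω_c¹ ⇒ overall = 16/57 × 4/5 = 64/285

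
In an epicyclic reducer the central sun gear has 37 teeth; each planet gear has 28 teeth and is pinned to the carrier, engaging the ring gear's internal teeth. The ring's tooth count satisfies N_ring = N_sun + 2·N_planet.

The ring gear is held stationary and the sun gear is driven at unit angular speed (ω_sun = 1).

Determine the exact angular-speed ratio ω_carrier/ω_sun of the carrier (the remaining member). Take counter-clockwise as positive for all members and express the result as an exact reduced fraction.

37/130

N_ring = 37 + 2·28 = 93
37(ω_s−ω_c) = −93(ω_r−ω_c),  ω_r=0, ω_s=1
37(1−ω_c) = −93(0−ω_c)  ⇒  130ω_c = 37  ⇒  ω_c = 37/130
ω_c/ω_s = 37/130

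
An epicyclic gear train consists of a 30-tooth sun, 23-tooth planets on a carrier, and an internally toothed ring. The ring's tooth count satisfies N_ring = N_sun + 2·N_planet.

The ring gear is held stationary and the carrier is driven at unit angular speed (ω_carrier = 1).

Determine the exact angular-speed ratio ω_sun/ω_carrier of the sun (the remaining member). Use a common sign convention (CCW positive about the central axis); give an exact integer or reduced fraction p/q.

N_ring = 30 + 2·23 = 76
30(ω_s−ω_c) = −76(ω_r−ω_c),  ω_r=0, ω_c=1
ω_s = 1 − (76/30)(0−1) = 53/15
ω_s/ω_c = 53/15

53/15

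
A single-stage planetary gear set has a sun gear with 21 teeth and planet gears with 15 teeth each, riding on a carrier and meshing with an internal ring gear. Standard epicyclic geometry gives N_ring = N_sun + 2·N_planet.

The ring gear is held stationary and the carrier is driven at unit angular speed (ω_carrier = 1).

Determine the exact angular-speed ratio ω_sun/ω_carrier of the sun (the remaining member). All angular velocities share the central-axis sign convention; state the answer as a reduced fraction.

N_ring = 21 + 2·15 = 51
21(ω_s−ω_c) = −51(ω_r−ω_c),  ω_r=0, ω_c=1
ω_s = 1 − (51/21)(0−1) = 24/7
ω_s/ω_c = 24/7

24/7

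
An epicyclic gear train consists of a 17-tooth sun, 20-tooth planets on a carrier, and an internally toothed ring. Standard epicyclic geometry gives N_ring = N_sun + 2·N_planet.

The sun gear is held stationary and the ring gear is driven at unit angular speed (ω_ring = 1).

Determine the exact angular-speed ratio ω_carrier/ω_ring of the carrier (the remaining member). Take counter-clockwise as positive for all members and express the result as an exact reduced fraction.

57/74

N_ring = 17 + 2·20 = 57
17(ω_s−ω_c) = −57(ω_r−ω_c),  ω_s=0, ω_r=1
17(0−ω_c) = −57(1−ω_c)  ⇒  74ω_c = 57  ⇒  ω_c = 57/74
ω_c/ω_r = 57/74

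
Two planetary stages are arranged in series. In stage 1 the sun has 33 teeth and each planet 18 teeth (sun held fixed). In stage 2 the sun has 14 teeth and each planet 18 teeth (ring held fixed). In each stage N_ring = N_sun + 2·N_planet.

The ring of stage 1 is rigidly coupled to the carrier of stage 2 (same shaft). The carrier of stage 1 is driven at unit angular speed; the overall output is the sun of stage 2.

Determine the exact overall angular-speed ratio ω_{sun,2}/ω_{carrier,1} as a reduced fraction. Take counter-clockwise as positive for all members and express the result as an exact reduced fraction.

1088/161

Stage 1: N_ring = 33 + 2·18 = 69
Stage 1: 33(ω_s−ω_c) = −69(ω_r−ω_c),  ω_s=0, ω_c=1
Stage 1: ω_r = 1 − (33/69)(0−1) = 34/23
  ⇒ ω_r¹/ω_c¹ = 34/23
Stage 2: N_ring = 14 + 2·18 = 50
Stage 2: 14(ω_s−ω_c) = −50(ω_r−ω_c),  ω_r=0, ω_c=1
Stage 2: ω_s = 1 − (50/14)(0−1) = 32/7
  ⇒ ω_s²/ω_c² = 32/7
Coupling ω_c² = ω_r¹ ⇒ overall = 34/23 × 32/7 = 1088/161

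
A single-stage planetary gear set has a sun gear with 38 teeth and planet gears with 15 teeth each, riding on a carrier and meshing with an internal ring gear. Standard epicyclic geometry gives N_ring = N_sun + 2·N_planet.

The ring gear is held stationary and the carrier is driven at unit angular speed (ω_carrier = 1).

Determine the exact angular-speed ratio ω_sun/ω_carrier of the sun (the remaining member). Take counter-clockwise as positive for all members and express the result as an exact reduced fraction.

53/19

N_ring = 38 + 2·15 = 68
38(ω_s−ω_c) = −68(ω_r−ω_c),  ω_r=0, ω_c=1
ω_s = 1 − (68/38)(0−1) = 53/19
ω_s/ω_c = 53/19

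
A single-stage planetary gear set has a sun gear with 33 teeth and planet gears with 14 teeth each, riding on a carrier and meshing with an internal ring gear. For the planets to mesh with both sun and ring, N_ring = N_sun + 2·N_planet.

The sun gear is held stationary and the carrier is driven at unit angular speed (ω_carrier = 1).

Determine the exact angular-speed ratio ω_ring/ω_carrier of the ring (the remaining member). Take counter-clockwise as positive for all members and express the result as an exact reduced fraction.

94/61

N_ring = 33 + 2·14 = 61
33(ω_s−ω_c) = −61(ω_r−ω_c),  ω_s=0, ω_c=1
ω_r = 1 − (33/61)(0−1) = 94/61
ω_r/ω_c = 94/61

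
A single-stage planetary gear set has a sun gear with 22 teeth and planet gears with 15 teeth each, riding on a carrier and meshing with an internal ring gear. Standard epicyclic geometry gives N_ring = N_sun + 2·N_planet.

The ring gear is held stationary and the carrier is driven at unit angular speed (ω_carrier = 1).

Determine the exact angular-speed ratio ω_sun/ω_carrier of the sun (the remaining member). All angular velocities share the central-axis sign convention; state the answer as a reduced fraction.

37/11

N_ring = 22 + 2·15 = 52
22(ω_s−ω_c) = −52(ω_r−ω_c),  ω_r=0, ω_c=1
ω_s = 1 − (52/22)(0−1) = 37/11
ω_s/ω_c = 37/11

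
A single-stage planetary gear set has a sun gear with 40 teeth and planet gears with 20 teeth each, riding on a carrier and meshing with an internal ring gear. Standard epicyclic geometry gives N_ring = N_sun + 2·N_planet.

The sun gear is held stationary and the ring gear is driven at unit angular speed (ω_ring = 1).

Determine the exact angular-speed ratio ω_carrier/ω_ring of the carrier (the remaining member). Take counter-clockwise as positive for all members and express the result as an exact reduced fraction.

2/3

N_ring = 40 + 2·20 = 80
40(ω_s−ω_c) = −80(ω_r−ω_c),  ω_s=0, ω_r=1
40(0−ω_c) = −80(1−ω_c)  ⇒  120ω_c = 80  ⇒  ω_c = 2/3
ω_c/ω_r = 2/3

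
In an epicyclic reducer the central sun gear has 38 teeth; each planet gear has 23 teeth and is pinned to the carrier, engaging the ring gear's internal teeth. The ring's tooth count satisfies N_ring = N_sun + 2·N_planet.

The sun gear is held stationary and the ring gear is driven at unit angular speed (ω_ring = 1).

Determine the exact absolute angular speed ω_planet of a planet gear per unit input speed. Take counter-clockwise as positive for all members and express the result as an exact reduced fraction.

42/23

N_ring = 38 + 2·23 = 84
38(ω_s−ω_c) = −84(ω_r−ω_c),  ω_s=0, ω_r=1
38(0−ω_c) = −84(1−ω_c)  ⇒  122ω_c = 84  ⇒  ω_c = 42/61
sun–planet: 38·(0−42/61) = −23·(ω_p−ω_c)  ⇒  ω_p−ω_c = −(38/23)·(-42/61) = 1596/1403
ω_p = 42/61 + 1596/1403 = 42/23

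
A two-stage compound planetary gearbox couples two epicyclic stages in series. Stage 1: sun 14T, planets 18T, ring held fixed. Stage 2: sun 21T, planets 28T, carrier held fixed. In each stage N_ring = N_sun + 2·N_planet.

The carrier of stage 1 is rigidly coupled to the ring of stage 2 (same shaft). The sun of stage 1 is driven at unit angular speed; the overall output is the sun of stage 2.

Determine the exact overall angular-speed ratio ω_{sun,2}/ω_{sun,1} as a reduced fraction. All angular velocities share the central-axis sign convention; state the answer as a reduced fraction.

Stage 1: N_ring = 14 + 2·18 = 50
Stage 1: 14(ω_s−ω_c) = −50(ω_r−ω_c),  ω_r=0, ω_s=1
Stage 1: 14(1−ω_c) = −50(0−ω_c)  ⇒  64ω_c = 14  ⇒  ω_c = 7/32
  ⇒ ω_c¹/ω_s¹ = 7/32
Stage 2: N_ring = 21 + 2·28 = 77
Stage 2: 21(ω_s−ω_c) = −77(ω_r−ω_c),  ω_c=0, ω_r=1
Stage 2: ω_s = 0 − (77/21)(1−0) = -11/3
  ⇒ ω_s²/ω_r² = -11/3
Coupling ω_r² = ω_c¹ ⇒ overall = 7/32 × -11/3 = -77/96

-77/96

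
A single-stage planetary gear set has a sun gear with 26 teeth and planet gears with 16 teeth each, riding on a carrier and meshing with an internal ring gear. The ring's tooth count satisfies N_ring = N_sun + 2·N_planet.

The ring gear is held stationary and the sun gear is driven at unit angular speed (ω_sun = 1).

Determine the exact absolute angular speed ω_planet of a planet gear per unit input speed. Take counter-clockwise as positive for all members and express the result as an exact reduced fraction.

-13/16

N_ring = 26 + 2·16 = 58
26(ω_s−ω_c) = −58(ω_r−ω_c),  ω_r=0, ω_s=1
26(1−ω_c) = −58(0−ω_c)  ⇒  84ω_c = 26  ⇒  ω_c = 13/42
sun–planet: 26·(1−13/42) = −16·(ω_p−ω_c)  ⇒  ω_p−ω_c = −(26/16)·(29/42) = -377/336
ω_p = 13/42 − 377/336 = -13/16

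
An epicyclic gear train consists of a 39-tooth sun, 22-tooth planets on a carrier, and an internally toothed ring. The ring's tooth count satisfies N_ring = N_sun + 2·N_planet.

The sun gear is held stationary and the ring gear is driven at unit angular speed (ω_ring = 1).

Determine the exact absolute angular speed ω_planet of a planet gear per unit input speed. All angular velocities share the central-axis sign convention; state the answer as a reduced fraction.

N_ring = 39 + 2·22 = 83
39(ω_s−ω_c) = −83(ω_r−ω_c),  ω_s=0, ω_r=1
39(0−ω_c) = −83(1−ω_c)  ⇒  122ω_c = 83  ⇒  ω_c = 83/122
sun–planet: 39·(0−83/122) = −22·(ω_p−ω_c)  ⇒  ω_p−ω_c = −(39/22)·(-83/122) = 3237/2684
ω_p = 83/122 + 3237/2684 = 83/44

83/44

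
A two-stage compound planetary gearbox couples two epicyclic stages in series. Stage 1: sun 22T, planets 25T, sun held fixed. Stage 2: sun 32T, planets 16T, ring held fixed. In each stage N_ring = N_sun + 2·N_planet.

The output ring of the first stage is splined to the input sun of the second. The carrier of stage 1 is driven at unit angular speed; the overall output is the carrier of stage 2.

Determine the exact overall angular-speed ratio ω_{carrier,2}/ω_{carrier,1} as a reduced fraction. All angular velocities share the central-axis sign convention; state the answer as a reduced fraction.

47/108

Stage 1: N_ring = 22 + 2·25 = 72
Stage 1: 22(ω_s−ω_c) = −72(ω_r−ω_c),  ω_s=0, ω_c=1
Stage 1: ω_r = 1 − (22/72)(0−1) = 47/36
  ⇒ ω_r¹/ω_c¹ = 47/36
Stage 2: N_ring = 32 + 2·16 = 64
Stage 2: 32(ω_s−ω_c) = −64(ω_r−ω_c),  ω_r=0, ω_s=1
Stage 2: 32(1−ω_c) = −64(0−ω_c)  ⇒  96ω_c = 32  ⇒  ω_c = 1/3
  ⇒ ω_c²/ω_s² = 1/3
Coupling ω_s² = ω_r¹ ⇒ overall = 47/36 × 1/3 = 47/108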